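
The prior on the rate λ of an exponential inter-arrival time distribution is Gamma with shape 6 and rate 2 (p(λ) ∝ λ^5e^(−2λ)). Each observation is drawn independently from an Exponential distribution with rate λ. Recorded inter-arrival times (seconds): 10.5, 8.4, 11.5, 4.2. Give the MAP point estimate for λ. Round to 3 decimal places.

The Exponential(rate=λ) likelihood is ∝ λ^n e^(−λΣtᵢ). Here n = 4 and Σtᵢ = 10.5 + 8.4 + 11.5 + 4.2 = 34.6.
Posterior ∝ λ^5e^(−2λ) · λ^4e^(−34.6λ) = λ^9e^(−36.6λ), i.e. Gamma(10, 36.6).
Mode = (a−1)/b = 9/36.6 ≈ 0.246.

λ̂_MAP = 0.246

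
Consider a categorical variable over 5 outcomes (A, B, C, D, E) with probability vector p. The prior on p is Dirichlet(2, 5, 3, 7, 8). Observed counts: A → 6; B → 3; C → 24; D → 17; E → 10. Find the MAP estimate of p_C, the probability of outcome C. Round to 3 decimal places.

The posterior is Dirichlet(αᵢ + nᵢ) = Dirichlet(8, 8, 27, 24, 18).
For a Dirichlet(a₁,…,a_K) with all aᵢ > 1, the mode has j-th component (aⱼ − 1)/(Σaᵢ − K).
Here Σaᵢ = 85 and K = 5, so p_C = (27 − 1)/(85 − 5) = 26/80 ≈ 0.325.

MAP estimate of p_C = 0.325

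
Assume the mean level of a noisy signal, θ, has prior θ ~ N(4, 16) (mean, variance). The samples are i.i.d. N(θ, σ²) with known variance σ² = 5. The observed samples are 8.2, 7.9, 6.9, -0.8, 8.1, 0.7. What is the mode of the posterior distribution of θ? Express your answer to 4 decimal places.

θ̂_MAP = 5.1089

n = 6; x̄ = (8.2 + 7.9 + 6.9 + (-0.8) + 8.1 + 0.7)/6 = 31/6 = 31/6 ≈ 5.1667.
For a Normal prior and Normal likelihood with known variance, the posterior is Normal; its mode equals its mean, the precision-weighted average.
Prior precision 1/σ₀² = 1/16 = 0.0625; data precision n/σ² = 6/5 = 1.2.
θ̂ = (0.0625·4 + 1.2·(31/6)) / (0.0625 + 1.2) = 6.45/1.2625 = 516/101 ≈ 5.1089.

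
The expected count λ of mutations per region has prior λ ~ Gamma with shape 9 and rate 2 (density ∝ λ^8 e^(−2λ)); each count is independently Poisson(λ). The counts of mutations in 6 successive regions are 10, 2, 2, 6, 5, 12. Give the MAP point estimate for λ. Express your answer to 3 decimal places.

Σxᵢ = 10+2+2+6+5+12 = 37, with n = 6.
Posterior ∝ λ^8e^(−2λ) · λ^37e^(−6λ) = λ^45e^(−8λ), i.e. Gamma(shape=46, rate=8).
The mode of a Gamma(a, b) with a ≥ 1 (shape–rate) is (a−1)/b = 45/8 ≈ 5.625.

λ̂_MAP = 5.625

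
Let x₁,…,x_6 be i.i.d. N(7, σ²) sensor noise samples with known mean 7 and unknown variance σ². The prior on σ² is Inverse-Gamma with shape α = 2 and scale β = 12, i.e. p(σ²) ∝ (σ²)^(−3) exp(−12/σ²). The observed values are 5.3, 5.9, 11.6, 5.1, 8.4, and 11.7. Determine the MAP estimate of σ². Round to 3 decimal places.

Sum of squared deviations about the known mean: SS = (5.3−7)² + (5.9−7)² + (11.6−7)² + (5.1−7)² + (8.4−7)² + (11.7−7)² = 52.92.
The Normal likelihood contributes (σ²)^(−n/2) exp(−SS/(2σ²)), so the posterior is Inverse-Gamma(α + n/2, β + SS/2) = Inverse-Gamma(5, 38.46).
The mode of Inverse-Gamma(a, b) is b/(a+1) = 38.46/6 ≈ 6.410.

σ̂²_MAP = 6.410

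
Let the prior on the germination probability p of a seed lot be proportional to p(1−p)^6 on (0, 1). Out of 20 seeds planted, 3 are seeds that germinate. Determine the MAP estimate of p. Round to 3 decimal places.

p̂_MAP = 0.148

The prior density ∝ p(1−p)^6 is the kernel of Beta(2, 7).
Data: 3 successes in 20 trials. The binomial likelihood contributes p^3(1−p)^17, so the posterior is Beta(2+3, 7+17) = Beta(5, 24).
For Beta(a, b) with a, b > 1 the mode is (a−1)/(a+b−2) = 4/27 ≈ 0.148.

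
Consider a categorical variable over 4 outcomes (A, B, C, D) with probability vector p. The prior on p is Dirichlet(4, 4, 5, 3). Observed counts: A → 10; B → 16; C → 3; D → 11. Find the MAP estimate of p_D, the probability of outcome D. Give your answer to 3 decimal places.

MAP estimate of p_D = 0.250

The posterior is Dirichlet(αᵢ + nᵢ) = Dirichlet(14, 20, 8, 14).
For a Dirichlet(a₁,…,a_K) with all aᵢ > 1, the mode has j-th component (aⱼ − 1)/(Σaᵢ − K).
Here Σaᵢ = 56 and K = 4, so p_D = (14 − 1)/(56 − 4) = 13/52 ≈ 0.250.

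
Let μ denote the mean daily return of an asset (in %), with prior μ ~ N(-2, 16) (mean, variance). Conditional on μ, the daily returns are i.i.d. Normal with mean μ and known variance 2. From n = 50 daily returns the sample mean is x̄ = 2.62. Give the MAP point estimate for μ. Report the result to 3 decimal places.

μ̂_MAP = 2.608

n = 50, x̄ = 2.62.
For a Normal prior and Normal likelihood with known variance, the posterior is Normal; its mode equals its mean, the precision-weighted average.
Prior precision 1/σ₀² = 1/16 = 0.0625; data precision n/σ² = 50/2 = 25.
μ̂ = (0.0625·(-2) + 25·2.62) / (0.0625 + 25) = 65.375/25.0625 = 1046/401 ≈ 2.608.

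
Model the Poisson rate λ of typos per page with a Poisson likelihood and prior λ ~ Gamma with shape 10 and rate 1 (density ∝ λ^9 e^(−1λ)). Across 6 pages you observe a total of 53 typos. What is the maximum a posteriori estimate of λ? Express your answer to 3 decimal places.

Σxᵢ = 53, n = 6.
Posterior ∝ λ^9e^(−1λ) · λ^53e^(−6λ) = λ^62e^(−7λ), i.e. Gamma(shape=63, rate=7).
The mode of a Gamma(a, b) with a ≥ 1 (shape–rate) is (a−1)/b = 62/7 ≈ 8.857.

λ̂_MAP = 8.857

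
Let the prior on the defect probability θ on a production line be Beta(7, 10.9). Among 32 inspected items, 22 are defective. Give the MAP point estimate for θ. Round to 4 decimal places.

θ̂_MAP = 0.5846

Prior: Beta(7, 10.9).
Data: 22 successes in 32 trials. The binomial likelihood contributes θ^22(1−θ)^10, so the posterior is Beta(7+22, 10.9+10) = Beta(29, 20.9).
For Beta(a, b) with a, b > 1 the mode is (a−1)/(a+b−2) = 28/47.9 ≈ 0.5846.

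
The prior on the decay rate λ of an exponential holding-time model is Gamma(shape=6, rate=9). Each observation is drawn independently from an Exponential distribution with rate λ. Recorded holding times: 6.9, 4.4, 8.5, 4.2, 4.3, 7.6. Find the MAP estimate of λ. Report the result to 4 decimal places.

λ̂_MAP = 0.2450

The Exponential(rate=λ) likelihood is ∝ λ^n e^(−λΣtᵢ). Here n = 6 and Σtᵢ = 6.9 + 4.4 + 8.5 + 4.2 + 4.3 + 7.6 = 35.9.
Posterior ∝ λ^5e^(−9λ) · λ^6e^(−35.9λ) = λ^11e^(−44.9λ), i.e. Gamma(12, 44.9).
Mode = (a−1)/b = 11/44.9 ≈ 0.2450.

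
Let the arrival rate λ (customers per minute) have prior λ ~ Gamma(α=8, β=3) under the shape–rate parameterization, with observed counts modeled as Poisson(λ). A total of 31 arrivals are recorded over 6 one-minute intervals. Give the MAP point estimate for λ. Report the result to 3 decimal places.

Σxᵢ = 31, n = 6.
Posterior ∝ λ^7e^(−3λ) · λ^31e^(−6λ) = λ^38e^(−9λ), i.e. Gamma(shape=39, rate=9).
The mode of a Gamma(a, b) with a ≥ 1 (shape–rate) is (a−1)/b = 38/9 ≈ 4.222.

λ̂_MAP = 4.222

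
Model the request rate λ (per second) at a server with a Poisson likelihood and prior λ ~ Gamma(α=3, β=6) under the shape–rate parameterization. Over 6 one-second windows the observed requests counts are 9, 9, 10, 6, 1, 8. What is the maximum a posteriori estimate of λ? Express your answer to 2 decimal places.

Σxᵢ = 9+9+10+6+1+8 = 43, with n = 6.
Posterior ∝ λ^2e^(−6λ) · λ^43e^(−6λ) = λ^45e^(−12λ), i.e. Gamma(shape=46, rate=12).
The mode of a Gamma(a, b) with a ≥ 1 (shape–rate) is (a−1)/b = 45/12 ≈ 3.75.

λ̂_MAP = 3.75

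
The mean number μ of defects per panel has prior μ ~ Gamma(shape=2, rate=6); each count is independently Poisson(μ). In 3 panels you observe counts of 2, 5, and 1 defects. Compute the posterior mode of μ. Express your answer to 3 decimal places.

μ̂_MAP = 1.000

Σxᵢ = 2+5+1 = 8, with n = 3.
Posterior ∝ μe^(−6μ) · μ^8e^(−3μ) = μ^9e^(−9μ), i.e. Gamma(shape=10, rate=9).
The mode of a Gamma(a, b) with a ≥ 1 (shape–rate) is (a−1)/b = 9/9 ≈ 1.000.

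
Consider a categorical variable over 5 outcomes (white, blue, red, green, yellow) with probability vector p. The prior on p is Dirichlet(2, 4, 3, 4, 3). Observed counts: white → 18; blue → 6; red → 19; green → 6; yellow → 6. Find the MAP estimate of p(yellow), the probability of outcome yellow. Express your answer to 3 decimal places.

The posterior is Dirichlet(αᵢ + nᵢ) = Dirichlet(20, 10, 22, 10, 9).
For a Dirichlet(a₁,…,a_K) with all aᵢ > 1, the mode has j-th component (aⱼ − 1)/(Σaᵢ − K).
Here Σaᵢ = 71 and K = 5, so p(yellow) = (9 − 1)/(71 − 5) = 8/66 ≈ 0.121.

MAP estimate of p(yellow) = 0.121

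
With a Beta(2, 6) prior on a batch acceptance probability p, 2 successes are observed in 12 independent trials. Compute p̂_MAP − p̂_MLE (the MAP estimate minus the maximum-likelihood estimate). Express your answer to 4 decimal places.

MAP − MLE = 0.0000

Posterior is Beta(4, 16); MAP = (4−1)/(20−2) = 3/18 ≈ 0.16667.
MLE ignores the prior: p̂_MLE = k/n = 2/12 ≈ 0.16667.
Difference = 3/18 − 2/12 = 0 ≈ 0.0000.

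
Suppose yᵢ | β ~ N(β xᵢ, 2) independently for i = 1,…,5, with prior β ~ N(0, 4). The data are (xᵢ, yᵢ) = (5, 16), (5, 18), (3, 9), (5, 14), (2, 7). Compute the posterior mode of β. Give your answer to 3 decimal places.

log p(β | y) = −Σ(yᵢ − βxᵢ)²/(2·2) − β²/(2·4) + const.
Setting the derivative to zero: Σxᵢ(yᵢ − βxᵢ)/2 − β/4 = 0, so β = Σxᵢyᵢ / (Σxᵢ² + σ²/τ²).
Σxᵢyᵢ = 5·16 + 5·18 + 3·9 + 5·14 + 2·7 = 281; Σxᵢ² = 88; σ²/τ² = 0.5.
β̂_MAP = 281 / (88 + 0.5) = 281/88.5 ≈ 3.175.

β̂_MAP = 3.175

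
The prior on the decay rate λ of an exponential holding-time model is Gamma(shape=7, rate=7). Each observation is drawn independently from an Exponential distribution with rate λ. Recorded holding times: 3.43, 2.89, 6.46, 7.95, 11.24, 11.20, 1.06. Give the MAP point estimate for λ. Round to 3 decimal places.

λ̂_MAP = 0.254

The Exponential(rate=λ) likelihood is ∝ λ^n e^(−λΣtᵢ). Here n = 7 and Σtᵢ = 3.43 + 2.89 + 6.46 + 7.95 + 11.24 + 11.20 + 1.06 = 44.23.
Posterior ∝ λ^6e^(−7λ) · λ^7e^(−44.23λ) = λ^13e^(−51.23λ), i.e. Gamma(14, 51.23).
Mode = (a−1)/b = 13/51.23 ≈ 0.254.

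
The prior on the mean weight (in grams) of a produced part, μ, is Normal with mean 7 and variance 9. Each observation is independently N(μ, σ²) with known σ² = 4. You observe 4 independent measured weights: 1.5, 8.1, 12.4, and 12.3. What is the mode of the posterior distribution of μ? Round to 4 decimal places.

n = 4; x̄ = (1.5 + 8.1 + 12.4 + 12.3)/4 = 34.3/4 = 8.575.
For a Normal prior and Normal likelihood with known variance, the posterior is Normal; its mode equals its mean, the precision-weighted average.
Prior precision 1/σ₀² = 1/9; data precision n/σ² = 4/4 = 1.
μ̂ = ((1/9)·7 + 1·8.575) / (1/9 + 1) = (3367/360)/(10/9) = 8.4175.

μ̂_MAP = 8.4175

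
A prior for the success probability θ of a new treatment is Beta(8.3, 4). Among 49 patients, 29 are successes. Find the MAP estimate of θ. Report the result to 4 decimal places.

θ̂_MAP = 0.6121

Prior: Beta(8.3, 4).
Data: 29 successes in 49 trials. The binomial likelihood contributes θ^29(1−θ)^20, so the posterior is Beta(8.3+29, 4+20) = Beta(37.3, 24).
For Beta(a, b) with a, b > 1 the mode is (a−1)/(a+b−2) = 36.3/59.3 ≈ 0.6121.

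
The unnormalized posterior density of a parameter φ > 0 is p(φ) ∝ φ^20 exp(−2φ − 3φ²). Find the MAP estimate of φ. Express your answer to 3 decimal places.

ℓ'(φ) = 20/φ − 2 − 6φ. Setting this to zero and multiplying by φ: 6φ² + 2φ − 20 = 0.
φ = (−2 + √(2² + 4·6·20)) / (2·6) = (−2 + √484) / 12 = (−2 + 22)/12 = 5/3.
ℓ''(φ) = −20/φ² − 6 < 0, confirming a maximum.

φ̂_MAP = 1.667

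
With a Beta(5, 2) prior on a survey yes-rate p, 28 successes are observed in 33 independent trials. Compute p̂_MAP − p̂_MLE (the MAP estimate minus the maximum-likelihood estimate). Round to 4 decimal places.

MAP − MLE = -0.0064

Posterior is Beta(33, 7); MAP = (33−1)/(40−2) = 32/38 ≈ 0.84211.
MLE ignores the prior: p̂_MLE = k/n = 28/33 ≈ 0.84848.
Difference = 32/38 − 28/33 = -4/627 ≈ -0.0064.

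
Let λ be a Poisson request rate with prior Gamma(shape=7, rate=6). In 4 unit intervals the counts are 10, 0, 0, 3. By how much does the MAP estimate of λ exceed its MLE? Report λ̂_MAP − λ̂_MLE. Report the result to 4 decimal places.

MAP − MLE = -1.3500

Σxᵢ = 13. Posterior is Gamma(20, 10); MAP = (20−1)/10 = 19/10 ≈ 1.90000.
MLE = x̄ = 13/4 ≈ 3.25000.
Difference = 19/10 − 13/4 = -27/20 ≈ -1.3500.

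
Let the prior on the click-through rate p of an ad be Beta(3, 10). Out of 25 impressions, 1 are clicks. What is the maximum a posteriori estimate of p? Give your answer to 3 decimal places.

Prior: Beta(3, 10).
Data: 1 success in 25 trials. The binomial likelihood contributes p(1−p)^24, so the posterior is Beta(3+1, 10+24) = Beta(4, 34).
For Beta(a, b) with a, b > 1 the mode is (a−1)/(a+b−2) = 3/36 ≈ 0.083.

p̂_MAP = 0.083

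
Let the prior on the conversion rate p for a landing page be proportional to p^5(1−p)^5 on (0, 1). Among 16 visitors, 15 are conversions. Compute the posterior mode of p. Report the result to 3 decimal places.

The prior density ∝ p^5(1−p)^5 is the kernel of Beta(6, 6).
Data: 15 successes in 16 trials. The binomial likelihood contributes p^15(1−p)^1, so the posterior is Beta(6+15, 6+1) = Beta(21, 7).
For Beta(a, b) with a, b > 1 the mode is (a−1)/(a+b−2) = 20/26 ≈ 0.769.

p̂_MAP = 0.769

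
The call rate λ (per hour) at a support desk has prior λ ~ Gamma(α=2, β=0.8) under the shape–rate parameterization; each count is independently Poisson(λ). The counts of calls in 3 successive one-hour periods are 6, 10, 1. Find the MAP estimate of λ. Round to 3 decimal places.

Σxᵢ = 6+10+1 = 17, with n = 3.
Posterior ∝ λe^(−0.8λ) · λ^17e^(−3λ) = λ^18e^(−3.8λ), i.e. Gamma(shape=19, rate=3.8).
The mode of a Gamma(a, b) with a ≥ 1 (shape–rate) is (a−1)/b = 18/3.8 ≈ 4.737.

λ̂_MAP = 4.737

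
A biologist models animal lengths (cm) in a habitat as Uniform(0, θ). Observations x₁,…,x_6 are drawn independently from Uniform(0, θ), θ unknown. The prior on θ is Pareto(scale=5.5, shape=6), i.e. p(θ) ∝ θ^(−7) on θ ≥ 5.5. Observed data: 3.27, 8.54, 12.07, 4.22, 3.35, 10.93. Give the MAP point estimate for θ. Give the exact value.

The Uniform(0, θ) likelihood is θ^(−n) for θ ≥ max(xᵢ), zero otherwise. Here max(xᵢ) = 12.07.
Posterior ∝ θ^(−7) · θ^(−6) = θ^(−13) on θ ≥ max(5.5, 12.07) = 12.07.
This density is strictly decreasing in θ, so the posterior mode lies at the lower boundary of the support.

θ̂_MAP = 12.07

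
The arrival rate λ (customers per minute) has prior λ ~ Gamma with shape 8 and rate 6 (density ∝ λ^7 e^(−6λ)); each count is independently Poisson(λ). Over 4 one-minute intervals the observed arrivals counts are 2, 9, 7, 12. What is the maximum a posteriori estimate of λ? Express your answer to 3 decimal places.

λ̂_MAP = 3.700

Σxᵢ = 2+9+7+12 = 30, with n = 4.
Posterior ∝ λ^7e^(−6λ) · λ^30e^(−4λ) = λ^37e^(−10λ), i.e. Gamma(shape=38, rate=10).
The mode of a Gamma(a, b) with a ≥ 1 (shape–rate) is (a−1)/b = 37/10 ≈ 3.700.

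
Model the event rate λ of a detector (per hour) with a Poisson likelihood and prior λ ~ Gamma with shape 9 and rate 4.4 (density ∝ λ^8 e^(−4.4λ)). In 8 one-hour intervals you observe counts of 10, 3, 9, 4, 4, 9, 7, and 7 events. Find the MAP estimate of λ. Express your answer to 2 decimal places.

Σxᵢ = 10+3+9+4+4+9+7+7 = 53, with n = 8.
Posterior ∝ λ^8e^(−4.4λ) · λ^53e^(−8λ) = λ^61e^(−12.4λ), i.e. Gamma(shape=62, rate=12.4).
The mode of a Gamma(a, b) with a ≥ 1 (shape–rate) is (a−1)/b = 61/12.4 ≈ 4.92.

λ̂_MAP = 4.92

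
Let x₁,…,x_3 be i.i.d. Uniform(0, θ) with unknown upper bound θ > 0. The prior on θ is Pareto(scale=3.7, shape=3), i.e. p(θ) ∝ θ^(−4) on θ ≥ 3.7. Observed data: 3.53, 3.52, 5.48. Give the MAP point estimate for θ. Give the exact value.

The Uniform(0, θ) likelihood is θ^(−n) for θ ≥ max(xᵢ), zero otherwise. Here max(xᵢ) = 5.48.
Posterior ∝ θ^(−4) · θ^(−3) = θ^(−7) on θ ≥ max(3.7, 5.48) = 5.48.
This density is strictly decreasing in θ, so the posterior mode lies at the lower boundary of the support.

θ̂_MAP = 5.48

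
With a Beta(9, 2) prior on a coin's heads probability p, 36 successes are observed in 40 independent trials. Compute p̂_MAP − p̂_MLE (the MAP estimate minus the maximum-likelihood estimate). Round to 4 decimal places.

Posterior is Beta(45, 6); MAP = (45−1)/(51−2) = 44/49 ≈ 0.89796.
MLE ignores the prior: p̂_MLE = k/n = 36/40 ≈ 0.90000.
Difference = 44/49 − 36/40 = -1/490 ≈ -0.0020.

MAP − MLE = -0.0020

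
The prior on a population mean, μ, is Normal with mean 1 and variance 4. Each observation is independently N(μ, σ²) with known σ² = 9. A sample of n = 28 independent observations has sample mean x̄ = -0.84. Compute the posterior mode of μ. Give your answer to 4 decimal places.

n = 28, x̄ = -0.84.
For a Normal prior and Normal likelihood with known variance, the posterior is Normal; its mode equals its mean, the precision-weighted average.
Prior precision 1/σ₀² = 1/4 = 0.25; data precision n/σ² = 28/9.
μ̂ = (0.25·1 + (28/9)·(-0.84)) / (0.25 + 28/9) = (-709/300)/(121/36) = -2127/3025 ≈ -0.7031.

μ̂_MAP = -0.7031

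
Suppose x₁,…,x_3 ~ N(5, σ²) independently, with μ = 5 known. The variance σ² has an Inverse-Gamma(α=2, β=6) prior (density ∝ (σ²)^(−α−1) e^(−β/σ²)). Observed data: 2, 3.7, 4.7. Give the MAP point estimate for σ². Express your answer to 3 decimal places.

σ̂²_MAP = 2.531

Sum of squared deviations about the known mean: SS = (2−5)² + (3.7−5)² + (4.7−5)² = 10.78.
The Normal likelihood contributes (σ²)^(−n/2) exp(−SS/(2σ²)), so the posterior is Inverse-Gamma(α + n/2, β + SS/2) = Inverse-Gamma(3.5, 11.39).
The mode of Inverse-Gamma(a, b) is b/(a+1) = 11.39/4.5 ≈ 2.531.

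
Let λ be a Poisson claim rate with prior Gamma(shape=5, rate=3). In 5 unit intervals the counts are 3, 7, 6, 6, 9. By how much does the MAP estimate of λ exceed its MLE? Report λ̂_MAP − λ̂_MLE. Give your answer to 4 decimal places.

MAP − MLE = -1.8250

Σxᵢ = 31. Posterior is Gamma(36, 8); MAP = (36−1)/8 = 35/8 ≈ 4.37500.
MLE = x̄ = 31/5 ≈ 6.20000.
Difference = 35/8 − 31/5 = -73/40 ≈ -1.8250.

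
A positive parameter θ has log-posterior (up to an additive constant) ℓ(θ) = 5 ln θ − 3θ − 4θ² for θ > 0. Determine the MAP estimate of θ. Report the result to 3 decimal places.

ℓ'(θ) = 5/θ − 3 − 8θ. Setting this to zero and multiplying by θ: 8θ² + 3θ − 5 = 0.
θ = (−3 + √(3² + 4·8·5)) / (2·8) = (−3 + √169) / 16 = (−3 + 13)/16 = 5/8.
ℓ''(θ) = −5/θ² − 8 < 0, confirming a maximum.

θ̂_MAP = 0.625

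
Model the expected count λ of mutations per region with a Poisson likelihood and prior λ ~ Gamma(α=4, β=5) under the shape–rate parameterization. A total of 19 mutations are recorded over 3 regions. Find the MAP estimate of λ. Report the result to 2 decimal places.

λ̂_MAP = 2.75

Σxᵢ = 19, n = 3.
Posterior ∝ λ^3e^(−5λ) · λ^19e^(−3λ) = λ^22e^(−8λ), i.e. Gamma(shape=23, rate=8).
The mode of a Gamma(a, b) with a ≥ 1 (shape–rate) is (a−1)/b = 22/8 ≈ 2.75.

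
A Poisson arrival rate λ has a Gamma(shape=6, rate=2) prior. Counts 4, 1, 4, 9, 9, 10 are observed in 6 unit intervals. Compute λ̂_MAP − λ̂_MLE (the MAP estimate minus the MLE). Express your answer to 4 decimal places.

Σxᵢ = 37. Posterior is Gamma(43, 8); MAP = (43−1)/8 = 42/8 ≈ 5.25000.
MLE = x̄ = 37/6 ≈ 6.16667.
Difference = 42/8 − 37/6 = -11/12 ≈ -0.9167.

MAP − MLE = -0.9167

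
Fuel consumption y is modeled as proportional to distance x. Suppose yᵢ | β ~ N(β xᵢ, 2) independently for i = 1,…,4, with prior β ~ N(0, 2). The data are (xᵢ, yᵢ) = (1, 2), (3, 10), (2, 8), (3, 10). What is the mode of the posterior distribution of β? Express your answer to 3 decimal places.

log p(β | y) = −Σ(yᵢ − βxᵢ)²/(2·2) − β²/(2·2) + const.
Setting the derivative to zero: Σxᵢ(yᵢ − βxᵢ)/2 − β/2 = 0, so β = Σxᵢyᵢ / (Σxᵢ² + σ²/τ²).
Σxᵢyᵢ = 1·2 + 3·10 + 2·8 + 3·10 = 78; Σxᵢ² = 23; σ²/τ² = 1.
β̂_MAP = 78 / (23 + 1) = 78/24 ≈ 3.250.

β̂_MAP = 3.250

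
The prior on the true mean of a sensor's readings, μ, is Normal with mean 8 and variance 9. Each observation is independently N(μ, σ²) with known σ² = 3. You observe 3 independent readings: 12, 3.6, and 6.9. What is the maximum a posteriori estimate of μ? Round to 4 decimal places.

n = 3; x̄ = (12 + 3.6 + 6.9)/3 = 22.5/3 = 7.5.
For a Normal prior and Normal likelihood with known variance, the posterior is Normal; its mode equals its mean, the precision-weighted average.
Prior precision 1/σ₀² = 1/9; data precision n/σ² = 3/3 = 1.
μ̂ = ((1/9)·8 + 1·7.5) / (1/9 + 1) = (151/18)/(10/9) = 7.5500.

μ̂_MAP = 7.5500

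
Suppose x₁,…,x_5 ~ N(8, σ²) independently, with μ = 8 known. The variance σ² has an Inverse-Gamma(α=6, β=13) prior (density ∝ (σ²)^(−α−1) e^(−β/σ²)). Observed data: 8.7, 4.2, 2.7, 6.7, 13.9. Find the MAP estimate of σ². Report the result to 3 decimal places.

σ̂²_MAP = 5.554

Sum of squared deviations about the known mean: SS = (8.7−8)² + (4.2−8)² + (2.7−8)² + (6.7−8)² + (13.9−8)² = 79.52.
The Normal likelihood contributes (σ²)^(−n/2) exp(−SS/(2σ²)), so the posterior is Inverse-Gamma(α + n/2, β + SS/2) = Inverse-Gamma(8.5, 52.76).
The mode of Inverse-Gamma(a, b) is b/(a+1) = 52.76/9.5 ≈ 5.554.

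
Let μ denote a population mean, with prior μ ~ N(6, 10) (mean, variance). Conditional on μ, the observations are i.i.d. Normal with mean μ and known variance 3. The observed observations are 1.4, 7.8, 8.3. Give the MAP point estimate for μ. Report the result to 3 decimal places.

n = 3; x̄ = (1.4 + 7.8 + 8.3)/3 = 17.5/3 = 35/6 ≈ 5.8333.
For a Normal prior and Normal likelihood with known variance, the posterior is Normal; its mode equals its mean, the precision-weighted average.
Prior precision 1/σ₀² = 1/10 = 0.1; data precision n/σ² = 3/3 = 1.
μ̂ = (0.1·6 + 1·(35/6)) / (0.1 + 1) = (193/30)/1.1 = 193/33 ≈ 5.848.

μ̂_MAP = 5.848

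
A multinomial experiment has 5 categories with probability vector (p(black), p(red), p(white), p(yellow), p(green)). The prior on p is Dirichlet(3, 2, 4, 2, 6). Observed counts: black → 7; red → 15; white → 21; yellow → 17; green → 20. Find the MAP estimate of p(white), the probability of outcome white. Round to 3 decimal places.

The posterior is Dirichlet(αᵢ + nᵢ) = Dirichlet(10, 17, 25, 19, 26).
For a Dirichlet(a₁,…,a_K) with all aᵢ > 1, the mode has j-th component (aⱼ − 1)/(Σaᵢ − K).
Here Σaᵢ = 97 and K = 5, so p(white) = (25 − 1)/(97 − 5) = 24/92 ≈ 0.261.

MAP estimate of p(white) = 0.261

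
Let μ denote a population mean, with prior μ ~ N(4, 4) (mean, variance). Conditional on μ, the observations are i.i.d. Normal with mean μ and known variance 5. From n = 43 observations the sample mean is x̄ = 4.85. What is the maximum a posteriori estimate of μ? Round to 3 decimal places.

n = 43, x̄ = 4.85.
For a Normal prior and Normal likelihood with known variance, the posterior is Normal; its mode equals its mean, the precision-weighted average.
Prior precision 1/σ₀² = 1/4 = 0.25; data precision n/σ² = 43/5 = 8.6.
μ̂ = (0.25·4 + 8.6·4.85) / (0.25 + 8.6) = 42.71/8.85 = 4271/885 ≈ 4.826.

μ̂_MAP = 4.826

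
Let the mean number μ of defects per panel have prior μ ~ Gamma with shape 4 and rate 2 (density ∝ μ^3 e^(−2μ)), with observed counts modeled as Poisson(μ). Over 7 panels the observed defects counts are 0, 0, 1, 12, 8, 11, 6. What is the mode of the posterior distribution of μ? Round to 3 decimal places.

μ̂_MAP = 4.556

Σxᵢ = 0+0+1+12+8+11+6 = 38, with n = 7.
Posterior ∝ μ^3e^(−2μ) · μ^38e^(−7μ) = μ^41e^(−9μ), i.e. Gamma(shape=42, rate=9).
The mode of a Gamma(a, b) with a ≥ 1 (shape–rate) is (a−1)/b = 41/9 ≈ 4.556.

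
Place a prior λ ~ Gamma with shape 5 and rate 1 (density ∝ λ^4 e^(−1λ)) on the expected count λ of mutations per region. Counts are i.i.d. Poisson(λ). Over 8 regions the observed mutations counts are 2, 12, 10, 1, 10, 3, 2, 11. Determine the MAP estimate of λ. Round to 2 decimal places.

Σxᵢ = 2+12+10+1+10+3+2+11 = 51, with n = 8.
Posterior ∝ λ^4e^(−1λ) · λ^51e^(−8λ) = λ^55e^(−9λ), i.e. Gamma(shape=56, rate=9).
The mode of a Gamma(a, b) with a ≥ 1 (shape–rate) is (a−1)/b = 55/9 ≈ 6.11.

λ̂_MAP = 6.11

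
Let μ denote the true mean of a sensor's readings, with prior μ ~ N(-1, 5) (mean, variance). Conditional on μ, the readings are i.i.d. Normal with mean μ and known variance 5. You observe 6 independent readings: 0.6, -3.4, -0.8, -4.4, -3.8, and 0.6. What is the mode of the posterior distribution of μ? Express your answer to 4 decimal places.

n = 6; x̄ = (0.6 + (-3.4) + (-0.8) + (-4.4) + (-3.8) + 0.6)/6 = -11.2/6 = -28/15 ≈ -1.8667.
For a Normal prior and Normal likelihood with known variance, the posterior is Normal; its mode equals its mean, the precision-weighted average.
Prior precision 1/σ₀² = 1/5 = 0.2; data precision n/σ² = 6/5 = 1.2.
μ̂ = (0.2·(-1) + 1.2·(-28/15)) / (0.2 + 1.2) = (-2.44)/1.4 = -61/35 ≈ -1.7429.

μ̂_MAP = -1.7429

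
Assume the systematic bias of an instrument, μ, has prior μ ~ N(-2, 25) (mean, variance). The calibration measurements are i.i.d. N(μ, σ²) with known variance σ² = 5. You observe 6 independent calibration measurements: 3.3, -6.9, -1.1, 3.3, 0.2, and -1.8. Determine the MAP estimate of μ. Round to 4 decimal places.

n = 6; x̄ = (3.3 + (-6.9) + (-1.1) + 3.3 + 0.2 + (-1.8))/6 = -3/6 = -0.5.
For a Normal prior and Normal likelihood with known variance, the posterior is Normal; its mode equals its mean, the precision-weighted average.
Prior precision 1/σ₀² = 1/25 = 0.04; data precision n/σ² = 6/5 = 1.2.
μ̂ = (0.04·(-2) + 1.2·(-0.5)) / (0.04 + 1.2) = (-0.68)/1.24 = -17/31 ≈ -0.5484.

μ̂_MAP = -0.5484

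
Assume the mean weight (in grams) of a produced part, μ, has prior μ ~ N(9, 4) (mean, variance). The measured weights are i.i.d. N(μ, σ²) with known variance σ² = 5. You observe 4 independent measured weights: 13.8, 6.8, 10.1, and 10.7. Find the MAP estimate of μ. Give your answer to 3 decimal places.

n = 4; x̄ = (13.8 + 6.8 + 10.1 + 10.7)/4 = 41.4/4 = 10.35.
For a Normal prior and Normal likelihood with known variance, the posterior is Normal; its mode equals its mean, the precision-weighted average.
Prior precision 1/σ₀² = 1/4 = 0.25; data precision n/σ² = 4/5 = 0.8.
μ̂ = (0.25·9 + 0.8·10.35) / (0.25 + 0.8) = 10.53/1.05 = 351/35 ≈ 10.029.

μ̂_MAP = 10.029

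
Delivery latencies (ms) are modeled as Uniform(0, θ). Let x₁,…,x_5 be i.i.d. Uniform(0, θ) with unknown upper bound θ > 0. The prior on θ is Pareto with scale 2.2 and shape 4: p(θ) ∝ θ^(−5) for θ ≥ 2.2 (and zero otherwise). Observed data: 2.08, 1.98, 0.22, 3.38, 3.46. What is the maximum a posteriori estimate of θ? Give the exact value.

θ̂_MAP = 3.46

The Uniform(0, θ) likelihood is θ^(−n) for θ ≥ max(xᵢ), zero otherwise. Here max(xᵢ) = 3.46.
Posterior ∝ θ^(−5) · θ^(−5) = θ^(−10) on θ ≥ max(2.2, 3.46) = 3.46.
This density is strictly decreasing in θ, so the posterior mode lies at the lower boundary of the support.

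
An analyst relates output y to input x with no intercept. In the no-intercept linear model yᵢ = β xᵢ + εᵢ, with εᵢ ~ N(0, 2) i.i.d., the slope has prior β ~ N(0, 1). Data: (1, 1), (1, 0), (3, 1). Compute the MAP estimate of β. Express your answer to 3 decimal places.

log p(β | y) = −Σ(yᵢ − βxᵢ)²/(2·2) − β²/(2·1) + const.
Setting the derivative to zero: Σxᵢ(yᵢ − βxᵢ)/2 − β/1 = 0, so β = Σxᵢyᵢ / (Σxᵢ² + σ²/τ²).
Σxᵢyᵢ = 1·1 + 1·0 + 3·1 = 4; Σxᵢ² = 11; σ²/τ² = 2.
β̂_MAP = 4 / (11 + 2) = 4/13 ≈ 0.308.

β̂_MAP = 0.308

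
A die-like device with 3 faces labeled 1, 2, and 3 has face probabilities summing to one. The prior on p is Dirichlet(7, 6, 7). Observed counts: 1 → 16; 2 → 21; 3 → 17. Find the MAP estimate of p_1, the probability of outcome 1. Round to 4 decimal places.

MAP estimate: 0.3099

The posterior is Dirichlet(αᵢ + nᵢ) = Dirichlet(23, 27, 24).
For a Dirichlet(a₁,…,a_K) with all aᵢ > 1, the mode has j-th component (aⱼ − 1)/(Σaᵢ − K).
Here Σaᵢ = 74 and K = 3, so p_1 = (23 − 1)/(74 − 3) = 22/71 ≈ 0.3099.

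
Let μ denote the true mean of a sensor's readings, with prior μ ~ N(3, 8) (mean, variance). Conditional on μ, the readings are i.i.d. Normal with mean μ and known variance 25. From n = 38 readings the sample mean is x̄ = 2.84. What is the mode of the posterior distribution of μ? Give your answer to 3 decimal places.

n = 38, x̄ = 2.84.
For a Normal prior and Normal likelihood with known variance, the posterior is Normal; its mode equals its mean, the precision-weighted average.
Prior precision 1/σ₀² = 1/8 = 0.125; data precision n/σ² = 38/25 = 1.52.
μ̂ = (0.125·3 + 1.52·2.84) / (0.125 + 1.52) = 4.6918/1.645 = 23459/8225 ≈ 2.852.

μ̂_MAP = 2.852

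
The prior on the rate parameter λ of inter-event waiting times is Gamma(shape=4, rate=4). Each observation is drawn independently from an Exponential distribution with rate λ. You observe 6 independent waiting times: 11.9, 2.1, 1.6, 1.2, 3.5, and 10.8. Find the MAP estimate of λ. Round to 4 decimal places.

The Exponential(rate=λ) likelihood is ∝ λ^n e^(−λΣtᵢ). Here n = 6 and Σtᵢ = 11.9 + 2.1 + 1.6 + 1.2 + 3.5 + 10.8 = 31.1.
Posterior ∝ λ^3e^(−4λ) · λ^6e^(−31.1λ) = λ^9e^(−35.1λ), i.e. Gamma(10, 35.1).
Mode = (a−1)/b = 9/35.1 ≈ 0.2564.

λ̂_MAP = 0.2564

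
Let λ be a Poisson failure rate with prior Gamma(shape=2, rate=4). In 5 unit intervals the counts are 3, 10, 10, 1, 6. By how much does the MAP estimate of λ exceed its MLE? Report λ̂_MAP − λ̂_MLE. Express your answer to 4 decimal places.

Σxᵢ = 30. Posterior is Gamma(32, 9); MAP = (32−1)/9 = 31/9 ≈ 3.44444.
MLE = x̄ = 30/5 ≈ 6.00000.
Difference = 31/9 − 30/5 = -23/9 ≈ -2.5556.

MAP − MLE = -2.5556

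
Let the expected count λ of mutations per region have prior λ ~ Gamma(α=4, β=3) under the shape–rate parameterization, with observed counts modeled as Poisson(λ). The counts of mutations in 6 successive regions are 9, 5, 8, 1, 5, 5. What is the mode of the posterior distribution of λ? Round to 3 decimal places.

Σxᵢ = 9+5+8+1+5+5 = 33, with n = 6.
Posterior ∝ λ^3e^(−3λ) · λ^33e^(−6λ) = λ^36e^(−9λ), i.e. Gamma(shape=37, rate=9).
The mode of a Gamma(a, b) with a ≥ 1 (shape–rate) is (a−1)/b = 36/9 ≈ 4.000.

λ̂_MAP = 4.000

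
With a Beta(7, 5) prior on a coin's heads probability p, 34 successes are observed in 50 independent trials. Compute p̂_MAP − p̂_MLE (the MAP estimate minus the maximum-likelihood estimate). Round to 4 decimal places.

MAP − MLE = -0.0133

Posterior is Beta(41, 21); MAP = (41−1)/(62−2) = 40/60 ≈ 0.66667.
MLE ignores the prior: p̂_MLE = k/n = 34/50 ≈ 0.68000.
Difference = 40/60 − 34/50 = -1/75 ≈ -0.0133.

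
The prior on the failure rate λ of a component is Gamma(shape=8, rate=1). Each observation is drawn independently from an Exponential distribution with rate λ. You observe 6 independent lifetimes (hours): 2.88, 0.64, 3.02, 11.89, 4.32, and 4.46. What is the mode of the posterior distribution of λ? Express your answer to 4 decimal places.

λ̂_MAP = 0.4608

The Exponential(rate=λ) likelihood is ∝ λ^n e^(−λΣtᵢ). Here n = 6 and Σtᵢ = 2.88 + 0.64 + 3.02 + 11.89 + 4.32 + 4.46 = 27.21.
Posterior ∝ λ^7e^(−1λ) · λ^6e^(−27.21λ) = λ^13e^(−28.21λ), i.e. Gamma(14, 28.21).
Mode = (a−1)/b = 13/28.21 ≈ 0.4608.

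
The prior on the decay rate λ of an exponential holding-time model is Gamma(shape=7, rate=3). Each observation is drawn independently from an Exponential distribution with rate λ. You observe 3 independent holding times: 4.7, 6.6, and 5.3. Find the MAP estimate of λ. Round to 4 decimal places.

λ̂_MAP = 0.4592

The Exponential(rate=λ) likelihood is ∝ λ^n e^(−λΣtᵢ). Here n = 3 and Σtᵢ = 4.7 + 6.6 + 5.3 = 16.6.
Posterior ∝ λ^6e^(−3λ) · λ^3e^(−16.6λ) = λ^9e^(−19.6λ), i.e. Gamma(10, 19.6).
Mode = (a−1)/b = 9/19.6 ≈ 0.4592.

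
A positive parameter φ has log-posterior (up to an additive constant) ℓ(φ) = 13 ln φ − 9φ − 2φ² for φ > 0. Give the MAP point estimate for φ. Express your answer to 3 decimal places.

φ̂_MAP = 1.000

ℓ'(φ) = 13/φ − 9 − 4φ. Setting this to zero and multiplying by φ: 4φ² + 9φ − 13 = 0.
φ = (−9 + √(9² + 4·4·13)) / (2·4) = (−9 + √289) / 8 = (−9 + 17)/8 = 1.
ℓ''(φ) = −13/φ² − 4 < 0, confirming a maximum.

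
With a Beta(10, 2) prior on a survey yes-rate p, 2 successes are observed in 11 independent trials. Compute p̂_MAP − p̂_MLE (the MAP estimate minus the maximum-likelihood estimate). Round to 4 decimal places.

Posterior is Beta(12, 11); MAP = (12−1)/(23−2) = 11/21 ≈ 0.52381.
MLE ignores the prior: p̂_MLE = k/n = 2/11 ≈ 0.18182.
Difference = 11/21 − 2/11 = 79/231 ≈ 0.3420.

MAP − MLE = 0.3420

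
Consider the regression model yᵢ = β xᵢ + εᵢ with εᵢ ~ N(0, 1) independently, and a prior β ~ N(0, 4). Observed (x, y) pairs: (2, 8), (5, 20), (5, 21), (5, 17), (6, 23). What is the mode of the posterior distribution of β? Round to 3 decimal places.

β̂_MAP = 3.852

log p(β | y) = −Σ(yᵢ − βxᵢ)²/(2·1) − β²/(2·4) + const.
Setting the derivative to zero: Σxᵢ(yᵢ − βxᵢ)/1 − β/4 = 0, so β = Σxᵢyᵢ / (Σxᵢ² + σ²/τ²).
Σxᵢyᵢ = 2·8 + 5·20 + 5·21 + 5·17 + 6·23 = 444; Σxᵢ² = 115; σ²/τ² = 0.25.
β̂_MAP = 444 / (115 + 0.25) = 444/115.25 ≈ 3.852.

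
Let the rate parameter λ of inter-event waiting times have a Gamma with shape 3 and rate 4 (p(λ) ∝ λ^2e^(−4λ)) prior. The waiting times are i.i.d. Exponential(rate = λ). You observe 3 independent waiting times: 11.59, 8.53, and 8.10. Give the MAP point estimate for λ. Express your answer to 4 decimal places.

The Exponential(rate=λ) likelihood is ∝ λ^n e^(−λΣtᵢ). Here n = 3 and Σtᵢ = 11.59 + 8.53 + 8.10 = 28.22.
Posterior ∝ λ^2e^(−4λ) · λ^3e^(−28.22λ) = λ^5e^(−32.22λ), i.e. Gamma(6, 32.22).
Mode = (a−1)/b = 5/32.22 ≈ 0.1552.

λ̂_MAP = 0.1552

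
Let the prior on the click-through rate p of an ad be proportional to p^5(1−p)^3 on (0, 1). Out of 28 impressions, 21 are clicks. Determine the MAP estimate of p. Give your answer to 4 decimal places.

The prior density ∝ p^5(1−p)^3 is the kernel of Beta(6, 4).
Data: 21 successes in 28 trials. The binomial likelihood contributes p^21(1−p)^7, so the posterior is Beta(6+21, 4+7) = Beta(27, 11).
For Beta(a, b) with a, b > 1 the mode is (a−1)/(a+b−2) = 26/36 ≈ 0.7222.

p̂_MAP = 0.7222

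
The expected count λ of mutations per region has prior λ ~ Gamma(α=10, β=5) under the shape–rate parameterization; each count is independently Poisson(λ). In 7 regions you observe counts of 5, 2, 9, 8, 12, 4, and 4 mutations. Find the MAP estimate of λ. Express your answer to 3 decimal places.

λ̂_MAP = 4.417

Σxᵢ = 5+2+9+8+12+4+4 = 44, with n = 7.
Posterior ∝ λ^9e^(−5λ) · λ^44e^(−7λ) = λ^53e^(−12λ), i.e. Gamma(shape=54, rate=12).
The mode of a Gamma(a, b) with a ≥ 1 (shape–rate) is (a−1)/b = 53/12 ≈ 4.417.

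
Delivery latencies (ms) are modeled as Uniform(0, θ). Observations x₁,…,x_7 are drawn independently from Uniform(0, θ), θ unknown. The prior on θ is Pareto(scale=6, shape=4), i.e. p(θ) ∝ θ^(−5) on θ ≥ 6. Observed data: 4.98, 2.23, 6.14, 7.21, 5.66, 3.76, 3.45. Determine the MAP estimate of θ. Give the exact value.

θ̂_MAP = 7.21

The Uniform(0, θ) likelihood is θ^(−n) for θ ≥ max(xᵢ), zero otherwise. Here max(xᵢ) = 7.21.
Posterior ∝ θ^(−5) · θ^(−7) = θ^(−12) on θ ≥ max(6, 7.21) = 7.21.
This density is strictly decreasing in θ, so the posterior mode lies at the lower boundary of the support.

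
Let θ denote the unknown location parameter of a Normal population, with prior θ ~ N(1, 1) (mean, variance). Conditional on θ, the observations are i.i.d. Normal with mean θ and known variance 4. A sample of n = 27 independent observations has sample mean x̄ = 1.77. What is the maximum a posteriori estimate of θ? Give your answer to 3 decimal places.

θ̂_MAP = 1.671

n = 27, x̄ = 1.77.
For a Normal prior and Normal likelihood with known variance, the posterior is Normal; its mode equals its mean, the precision-weighted average.
Prior precision 1/σ₀² = 1/1 = 1; data precision n/σ² = 27/4 = 6.75.
θ̂ = (1·1 + 6.75·1.77) / (1 + 6.75) = 12.9475/7.75 = 5179/3100 ≈ 1.671.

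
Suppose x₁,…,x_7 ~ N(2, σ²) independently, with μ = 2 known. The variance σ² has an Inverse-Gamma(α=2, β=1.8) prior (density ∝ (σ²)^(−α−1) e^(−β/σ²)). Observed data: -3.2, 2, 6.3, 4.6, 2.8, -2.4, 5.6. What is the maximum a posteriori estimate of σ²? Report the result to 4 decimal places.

σ̂²_MAP = 6.8346

Sum of squared deviations about the known mean: SS = (-3.2−2)² + (2−2)² + (6.3−2)² + (4.6−2)² + (2.8−2)² + (-2.4−2)² + (5.6−2)² = 85.25.
The Normal likelihood contributes (σ²)^(−n/2) exp(−SS/(2σ²)), so the posterior is Inverse-Gamma(α + n/2, β + SS/2) = Inverse-Gamma(5.5, 44.425).
The mode of Inverse-Gamma(a, b) is b/(a+1) = 44.425/6.5 ≈ 6.8346.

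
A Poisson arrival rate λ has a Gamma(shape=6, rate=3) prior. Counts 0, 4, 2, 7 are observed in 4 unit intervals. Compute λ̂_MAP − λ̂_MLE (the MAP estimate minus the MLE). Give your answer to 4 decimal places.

Σxᵢ = 13. Posterior is Gamma(19, 7); MAP = (19−1)/7 = 18/7 ≈ 2.57143.
MLE = x̄ = 13/4 ≈ 3.25000.
Difference = 18/7 − 13/4 = -19/28 ≈ -0.6786.

MAP − MLE = -0.6786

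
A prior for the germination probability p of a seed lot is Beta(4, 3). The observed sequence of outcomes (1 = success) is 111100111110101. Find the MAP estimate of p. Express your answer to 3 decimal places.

p̂_MAP = 0.700

Prior: Beta(4, 3).
Data: 11 successes in 15 trials (from the sequence). The binomial likelihood contributes p^11(1−p)^4, so the posterior is Beta(4+11, 3+4) = Beta(15, 7).
For Beta(a, b) with a, b > 1 the mode is (a−1)/(a+b−2) = 14/20 ≈ 0.700.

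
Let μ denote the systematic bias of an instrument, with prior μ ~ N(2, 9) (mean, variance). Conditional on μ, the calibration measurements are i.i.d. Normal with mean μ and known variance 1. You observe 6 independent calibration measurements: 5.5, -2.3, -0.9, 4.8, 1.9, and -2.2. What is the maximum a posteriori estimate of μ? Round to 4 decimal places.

μ̂_MAP = 1.1491

n = 6; x̄ = (5.5 + (-2.3) + (-0.9) + 4.8 + 1.9 + (-2.2))/6 = 6.8/6 = 17/15 ≈ 1.1333.
For a Normal prior and Normal likelihood with known variance, the posterior is Normal; its mode equals its mean, the precision-weighted average.
Prior precision 1/σ₀² = 1/9; data precision n/σ² = 6/1 = 6.
μ̂ = ((1/9)·2 + 6·(17/15)) / (1/9 + 6) = (316/45)/(55/9) = 316/275 ≈ 1.1491.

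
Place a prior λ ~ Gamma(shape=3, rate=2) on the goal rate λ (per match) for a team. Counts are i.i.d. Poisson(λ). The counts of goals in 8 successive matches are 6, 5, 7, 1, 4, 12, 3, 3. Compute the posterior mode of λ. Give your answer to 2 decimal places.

Σxᵢ = 6+5+7+1+4+12+3+3 = 41, with n = 8.
Posterior ∝ λ^2e^(−2λ) · λ^41e^(−8λ) = λ^43e^(−10λ), i.e. Gamma(shape=44, rate=10).
The mode of a Gamma(a, b) with a ≥ 1 (shape–rate) is (a−1)/b = 43/10 ≈ 4.30.

λ̂_MAP = 4.30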